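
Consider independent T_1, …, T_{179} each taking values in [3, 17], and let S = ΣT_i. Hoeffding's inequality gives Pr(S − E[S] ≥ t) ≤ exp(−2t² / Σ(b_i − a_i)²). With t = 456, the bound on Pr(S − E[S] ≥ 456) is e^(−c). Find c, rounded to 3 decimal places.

11.854

Σ(b_i − a_i)² = 179·(14)² = 35084.
c = 2t²/35084 = 2·456²/35084 = 11.8536.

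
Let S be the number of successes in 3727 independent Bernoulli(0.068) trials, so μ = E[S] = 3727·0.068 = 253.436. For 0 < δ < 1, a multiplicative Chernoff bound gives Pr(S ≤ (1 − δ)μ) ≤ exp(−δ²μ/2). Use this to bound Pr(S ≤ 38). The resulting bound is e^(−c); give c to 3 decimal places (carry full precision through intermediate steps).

Write 38 = (1 − δ)μ, so δ = 1 − 38/253.436 = 0.8500608…
Then the exponent is δ²μ/2 = (μ − 38)²/(2μ) = 91.566845.

91.567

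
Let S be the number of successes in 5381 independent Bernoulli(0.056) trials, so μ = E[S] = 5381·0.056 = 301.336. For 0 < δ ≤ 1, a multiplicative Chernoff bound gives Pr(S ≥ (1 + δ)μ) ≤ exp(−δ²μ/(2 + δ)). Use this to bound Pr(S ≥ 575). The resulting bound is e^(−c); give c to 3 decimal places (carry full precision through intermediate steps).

85.460

Write 575 = (1 + δ)μ, so δ = 575/301.336 − 1 = 0.908169…
Then the exponent is δ²μ/(2 + δ) = (575 − μ)² / (μ·(2 + δ)) = 85.460354.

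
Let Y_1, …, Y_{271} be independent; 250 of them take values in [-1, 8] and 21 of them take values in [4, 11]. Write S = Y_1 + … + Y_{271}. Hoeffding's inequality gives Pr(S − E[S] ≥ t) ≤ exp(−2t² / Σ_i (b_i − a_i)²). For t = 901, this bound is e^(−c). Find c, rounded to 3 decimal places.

76.301

Σ(b_i − a_i)² = 250·9² + 21·7² = 21279.
c = 2t² / 21279 = 2·901² / 21279 = 76.3007.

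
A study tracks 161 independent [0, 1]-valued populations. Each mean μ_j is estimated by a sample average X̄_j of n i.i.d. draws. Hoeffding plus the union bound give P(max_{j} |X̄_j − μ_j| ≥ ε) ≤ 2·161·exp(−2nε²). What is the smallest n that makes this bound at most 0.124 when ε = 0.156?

Need 2·161·exp(−2nε²) ≤ 0.124, i.e. exp(−2nε²) ≤ 0.124/322.
So 2nε² ≥ ln(322/0.124) = 7.862025.
Hence n ≥ 7.862025/(2·0.156²) = 161.531.
The smallest integer n is 162.

162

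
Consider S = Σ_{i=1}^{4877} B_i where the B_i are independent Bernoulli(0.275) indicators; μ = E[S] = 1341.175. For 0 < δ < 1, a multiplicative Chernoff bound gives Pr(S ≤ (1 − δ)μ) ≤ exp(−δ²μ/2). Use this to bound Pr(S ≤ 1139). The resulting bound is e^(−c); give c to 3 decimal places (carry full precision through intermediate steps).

15.238

Write 1139 = (1 − δ)μ, so δ = 1 − 1139/1341.175 = 0.1507447…
Then the exponent is δ²μ/2 = (μ − 1139)²/(2μ) = 15.238403.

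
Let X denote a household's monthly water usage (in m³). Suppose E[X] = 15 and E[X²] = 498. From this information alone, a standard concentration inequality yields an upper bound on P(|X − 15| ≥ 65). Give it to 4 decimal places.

The first two moments determine the variance, so Chebyshev's inequality is the sharpest standard bound available.
Var(X) = E[X²] − (E[X])² = 498 − 225 = 273.
Chebyshev's inequality: P(|X − μ| ≥ t) ≤ Var(X)/t² = 273/4225 = 0.0646.

0.0646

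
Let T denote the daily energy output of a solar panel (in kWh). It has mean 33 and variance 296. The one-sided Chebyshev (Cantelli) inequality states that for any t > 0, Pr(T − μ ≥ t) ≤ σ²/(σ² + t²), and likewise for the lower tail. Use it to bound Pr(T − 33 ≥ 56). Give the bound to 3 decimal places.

Here σ² = 296 and t = 56, so σ² + t² = 3432.
Cantelli's bound: 296/3432 = 0.0862.

0.086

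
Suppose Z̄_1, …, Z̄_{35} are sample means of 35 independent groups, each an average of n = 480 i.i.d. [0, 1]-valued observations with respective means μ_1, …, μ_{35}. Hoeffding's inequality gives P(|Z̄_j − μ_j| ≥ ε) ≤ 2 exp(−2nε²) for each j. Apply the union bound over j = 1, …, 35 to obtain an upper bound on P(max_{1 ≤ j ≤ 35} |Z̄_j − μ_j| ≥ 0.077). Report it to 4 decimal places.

Per-experiment Hoeffding bound: 2·exp(−2·480·0.077²) = 2·exp(−5.69184) = 0.0067468.
Union bound over 35 events: 35·0.0067468 = 0.23614.

0.2361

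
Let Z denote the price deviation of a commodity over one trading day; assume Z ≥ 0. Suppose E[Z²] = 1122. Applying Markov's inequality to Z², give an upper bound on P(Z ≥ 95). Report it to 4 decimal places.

Since Z ≥ 0, the event {Z ≥ 95} is the same as {Z² ≥ 9025}.
Markov's inequality applied to Z² gives P(Z² ≥ 9025) ≤ E[Z²]/9025 = 1122/9025 = 0.1243.

0.1243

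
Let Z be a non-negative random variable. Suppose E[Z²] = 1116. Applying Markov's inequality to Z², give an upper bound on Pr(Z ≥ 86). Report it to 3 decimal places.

Since Z ≥ 0, the event {Z ≥ 86} is the same as {Z² ≥ 7396}.
Markov's inequality applied to Z² gives Pr(Z² ≥ 7396) ≤ E[Z²]/7396 = 1116/7396 = 0.1509.

0.151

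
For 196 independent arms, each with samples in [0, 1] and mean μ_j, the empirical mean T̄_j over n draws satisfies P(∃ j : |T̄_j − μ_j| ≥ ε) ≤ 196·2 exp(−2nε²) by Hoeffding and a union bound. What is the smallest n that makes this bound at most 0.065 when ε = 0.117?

318

Need 2·196·exp(−2nε²) ≤ 0.065, i.e. exp(−2nε²) ≤ 0.065/392.
So 2nε² ≥ ln(392/0.065) = 8.704630.
Hence n ≥ 8.704630/(2·0.117²) = 317.943.
The smallest integer n is 318.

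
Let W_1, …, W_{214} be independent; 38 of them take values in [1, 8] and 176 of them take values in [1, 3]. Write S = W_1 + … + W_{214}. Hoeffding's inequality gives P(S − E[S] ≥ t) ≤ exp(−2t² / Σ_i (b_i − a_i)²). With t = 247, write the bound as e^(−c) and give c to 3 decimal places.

Σ(b_i − a_i)² = 38·7² + 176·2² = 2566.
c = 2t² / 2566 = 2·247² / 2566 = 47.5518.

47.552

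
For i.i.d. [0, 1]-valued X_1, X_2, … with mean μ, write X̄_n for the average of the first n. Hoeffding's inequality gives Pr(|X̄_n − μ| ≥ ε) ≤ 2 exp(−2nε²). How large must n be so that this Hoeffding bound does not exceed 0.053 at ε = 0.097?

Require 2·exp(−2nε²) ≤ 0.053, i.e. 2nε² ≥ ln(2/0.053) = 3.630611.
So n ≥ 3.630611 / (2·0.097²) = 192.933.
The smallest integer n is 193.

193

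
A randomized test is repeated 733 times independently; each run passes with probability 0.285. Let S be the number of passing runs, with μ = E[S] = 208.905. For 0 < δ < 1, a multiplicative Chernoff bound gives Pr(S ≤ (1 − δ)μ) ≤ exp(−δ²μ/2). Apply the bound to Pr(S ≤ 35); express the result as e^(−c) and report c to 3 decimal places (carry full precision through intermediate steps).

Write 35 = (1 − δ)μ, so δ = 1 − 35/208.905 = 0.8324597…
Then the exponent is δ²μ/2 = (μ − 35)²/(2μ) = 72.384455.

72.384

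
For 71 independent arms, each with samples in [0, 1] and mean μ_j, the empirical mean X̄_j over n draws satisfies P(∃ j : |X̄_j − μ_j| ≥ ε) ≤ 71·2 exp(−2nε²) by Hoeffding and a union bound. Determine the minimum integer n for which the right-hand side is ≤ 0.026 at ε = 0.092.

Need 2·71·exp(−2nε²) ≤ 0.026, i.e. exp(−2nε²) ≤ 0.026/142.
So 2nε² ≥ ln(142/0.026) = 8.605486.
Hence n ≥ 8.605486/(2·0.092²) = 508.358.
The smallest integer n is 509.

509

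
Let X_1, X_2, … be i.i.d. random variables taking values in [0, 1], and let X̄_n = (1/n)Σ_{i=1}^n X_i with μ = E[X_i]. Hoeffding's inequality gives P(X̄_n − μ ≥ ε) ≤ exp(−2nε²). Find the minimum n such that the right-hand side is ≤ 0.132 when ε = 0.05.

Require exp(−2nε²) ≤ 0.132, i.e. 2nε² ≥ ln(1/0.132) = 2.024953.
So n ≥ 2.024953 / (2·0.05²) = 404.991.
The smallest integer n is 405.

405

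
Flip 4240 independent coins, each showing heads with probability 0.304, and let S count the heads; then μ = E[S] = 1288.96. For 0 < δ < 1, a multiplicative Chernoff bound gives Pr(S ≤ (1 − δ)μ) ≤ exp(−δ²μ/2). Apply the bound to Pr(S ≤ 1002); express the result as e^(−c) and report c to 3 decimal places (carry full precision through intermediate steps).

31.943

Write 1002 = (1 − δ)μ, so δ = 1 − 1002/1288.96 = 0.2226291…
Then the exponent is δ²μ/2 = (μ − 1002)²/(2μ) = 31.942823.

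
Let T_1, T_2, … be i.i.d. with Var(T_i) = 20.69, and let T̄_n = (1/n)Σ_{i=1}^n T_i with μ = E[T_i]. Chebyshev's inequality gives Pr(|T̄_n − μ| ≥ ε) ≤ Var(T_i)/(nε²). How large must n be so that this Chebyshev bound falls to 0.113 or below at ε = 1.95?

49

Require 20.69/(n·1.95²) ≤ 0.113, i.e. n ≥ 20.69/(0.113·1.95²) = 48.152.
The smallest integer n is 49.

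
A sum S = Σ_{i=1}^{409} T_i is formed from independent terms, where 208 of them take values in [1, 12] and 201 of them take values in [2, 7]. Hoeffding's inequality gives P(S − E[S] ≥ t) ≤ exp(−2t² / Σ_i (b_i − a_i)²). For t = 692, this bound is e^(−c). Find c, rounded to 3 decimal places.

31.720

Σ(b_i − a_i)² = 208·11² + 201·5² = 30193.
c = 2t² / 30193 = 2·692² / 30193 = 31.7202.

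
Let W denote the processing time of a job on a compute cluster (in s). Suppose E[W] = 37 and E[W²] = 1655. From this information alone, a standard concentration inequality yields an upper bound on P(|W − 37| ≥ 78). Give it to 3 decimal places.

0.047

The first two moments determine the variance, so Chebyshev's inequality is the sharpest standard bound available.
Var(W) = E[W²] − (E[W])² = 1655 − 1369 = 286.
Chebyshev's inequality: P(|W − μ| ≥ t) ≤ Var(W)/t² = 286/6084 = 0.0470.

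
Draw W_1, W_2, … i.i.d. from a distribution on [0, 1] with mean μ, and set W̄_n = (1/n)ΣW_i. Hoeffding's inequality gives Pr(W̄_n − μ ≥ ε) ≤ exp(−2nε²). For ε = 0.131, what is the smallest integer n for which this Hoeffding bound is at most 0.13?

Require exp(−2nε²) ≤ 0.13, i.e. 2nε² ≥ ln(1/0.13) = 2.040221.
So n ≥ 2.040221 / (2·0.131²) = 59.444.
The smallest integer n is 60.

60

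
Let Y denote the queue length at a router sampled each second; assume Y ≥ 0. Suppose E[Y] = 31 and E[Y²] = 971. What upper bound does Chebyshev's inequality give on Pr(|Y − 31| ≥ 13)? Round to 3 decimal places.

Var(Y) = E[Y²] − (E[Y])² = 971 − 961 = 10.
Chebyshev's inequality: Pr(|Y − μ| ≥ t) ≤ Var(Y)/t² = 10/169 = 0.0592.

0.059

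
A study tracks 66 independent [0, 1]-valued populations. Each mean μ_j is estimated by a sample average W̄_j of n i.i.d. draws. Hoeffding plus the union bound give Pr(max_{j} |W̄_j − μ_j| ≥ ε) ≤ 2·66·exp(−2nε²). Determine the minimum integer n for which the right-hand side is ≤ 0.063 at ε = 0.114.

295

Need 2·66·exp(−2nε²) ≤ 0.063, i.e. exp(−2nε²) ≤ 0.063/132.
So 2nε² ≥ ln(132/0.063) = 7.647422.
Hence n ≥ 7.647422/(2·0.114²) = 294.222.
The smallest integer n is 295.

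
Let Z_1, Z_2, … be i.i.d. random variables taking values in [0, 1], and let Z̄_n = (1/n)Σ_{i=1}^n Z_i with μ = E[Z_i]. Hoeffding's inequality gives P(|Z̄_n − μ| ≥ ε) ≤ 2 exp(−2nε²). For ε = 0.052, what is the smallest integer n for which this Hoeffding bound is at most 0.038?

Require 2·exp(−2nε²) ≤ 0.038, i.e. 2nε² ≥ ln(2/0.038) = 3.963316.
So n ≥ 3.963316 / (2·0.052²) = 732.862.
The smallest integer n is 733.

733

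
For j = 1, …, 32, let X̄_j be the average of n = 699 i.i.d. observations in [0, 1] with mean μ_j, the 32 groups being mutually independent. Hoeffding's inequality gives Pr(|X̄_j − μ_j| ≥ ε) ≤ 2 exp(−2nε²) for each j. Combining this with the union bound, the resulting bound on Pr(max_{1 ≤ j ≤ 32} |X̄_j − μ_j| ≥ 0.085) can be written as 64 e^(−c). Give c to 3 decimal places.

Union bound over the 32 events: Pr(max_{1 ≤ j ≤ 32} |X̄_j − μ_j| ≥ 0.085) ≤ 32·2·exp(−2nε²) = 64 exp(−2·699·0.085²).
So c = 2·699·0.085² = 10.1006.

10.101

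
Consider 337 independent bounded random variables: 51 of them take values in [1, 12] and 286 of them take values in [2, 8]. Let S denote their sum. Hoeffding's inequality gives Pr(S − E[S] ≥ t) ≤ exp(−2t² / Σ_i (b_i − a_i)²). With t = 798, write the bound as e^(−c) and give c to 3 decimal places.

Σ(b_i − a_i)² = 51·11² + 286·6² = 16467.
c = 2t² / 16467 = 2·798² / 16467 = 77.3430.

77.343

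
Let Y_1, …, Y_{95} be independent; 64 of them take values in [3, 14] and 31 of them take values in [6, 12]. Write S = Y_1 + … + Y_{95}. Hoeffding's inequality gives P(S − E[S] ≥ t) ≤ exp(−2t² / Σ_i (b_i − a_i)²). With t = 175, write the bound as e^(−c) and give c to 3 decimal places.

6.913

Σ(b_i − a_i)² = 64·11² + 31·6² = 8860.
c = 2t² / 8860 = 2·175² / 8860 = 6.9131.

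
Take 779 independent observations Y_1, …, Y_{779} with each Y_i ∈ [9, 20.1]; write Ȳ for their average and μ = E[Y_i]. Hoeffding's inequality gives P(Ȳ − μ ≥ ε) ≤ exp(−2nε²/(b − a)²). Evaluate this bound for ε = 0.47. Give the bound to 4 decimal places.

0.0612

Exponent: 2nε²/(b − a)² = 2·779·0.47² / 11.1² = 2.79330.
Bound = exp(−2.79330) = 0.06122.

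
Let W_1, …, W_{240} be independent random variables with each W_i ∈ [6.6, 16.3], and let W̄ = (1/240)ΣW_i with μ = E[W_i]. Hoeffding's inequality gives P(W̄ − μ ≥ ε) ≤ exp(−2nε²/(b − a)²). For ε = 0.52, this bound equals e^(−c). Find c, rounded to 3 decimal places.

c = 2nε²/(b − a)² = 2·240·0.52² / 9.7² = 1.3794.

1.379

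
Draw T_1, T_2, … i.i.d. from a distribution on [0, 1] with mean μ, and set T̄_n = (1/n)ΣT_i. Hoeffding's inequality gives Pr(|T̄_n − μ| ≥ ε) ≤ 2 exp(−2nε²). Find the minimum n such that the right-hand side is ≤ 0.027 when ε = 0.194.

58

Require 2·exp(−2nε²) ≤ 0.027, i.e. 2nε² ≥ ln(2/0.027) = 4.305066.
So n ≥ 4.305066 / (2·0.194²) = 57.193.
The smallest integer n is 58.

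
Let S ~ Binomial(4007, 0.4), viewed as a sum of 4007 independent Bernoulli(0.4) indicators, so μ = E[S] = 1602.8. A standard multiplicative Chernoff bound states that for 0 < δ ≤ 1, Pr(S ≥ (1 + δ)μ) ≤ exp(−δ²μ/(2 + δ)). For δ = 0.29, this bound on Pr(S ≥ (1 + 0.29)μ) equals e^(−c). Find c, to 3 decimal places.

c = δ²μ/(2 + δ) = 0.29²·1602.8/(2 + 0.29) = 58.8627.

58.863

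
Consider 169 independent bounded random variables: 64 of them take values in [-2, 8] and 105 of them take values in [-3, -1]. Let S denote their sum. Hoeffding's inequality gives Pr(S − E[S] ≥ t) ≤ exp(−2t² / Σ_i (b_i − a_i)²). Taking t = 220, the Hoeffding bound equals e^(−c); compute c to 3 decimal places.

Σ(b_i − a_i)² = 64·10² + 105·2² = 6820.
c = 2t² / 6820 = 2·220² / 6820 = 14.1935.

14.194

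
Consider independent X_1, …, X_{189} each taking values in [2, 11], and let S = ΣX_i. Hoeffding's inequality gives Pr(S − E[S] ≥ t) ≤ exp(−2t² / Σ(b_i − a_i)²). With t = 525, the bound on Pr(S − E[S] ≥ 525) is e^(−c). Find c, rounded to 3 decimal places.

36.008

Σ(b_i − a_i)² = 189·(9)² = 15309.
c = 2t²/15309 = 2·525²/15309 = 36.0082.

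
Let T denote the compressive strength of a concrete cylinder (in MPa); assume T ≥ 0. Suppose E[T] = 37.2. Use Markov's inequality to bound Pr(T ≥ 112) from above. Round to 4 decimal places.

0.3321

Markov's inequality: for a non-negative random variable, Pr(T ≥ a) ≤ E[T]/a.
Here E[T] = 37.2 and a = 112, so the bound is 37.2/112 = 0.3321.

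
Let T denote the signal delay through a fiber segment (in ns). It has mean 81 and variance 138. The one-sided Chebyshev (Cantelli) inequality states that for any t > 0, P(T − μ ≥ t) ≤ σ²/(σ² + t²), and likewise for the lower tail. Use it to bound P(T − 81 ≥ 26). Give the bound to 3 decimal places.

0.170

Here σ² = 138 and t = 26, so σ² + t² = 814.
Cantelli's bound: 138/814 = 0.1695.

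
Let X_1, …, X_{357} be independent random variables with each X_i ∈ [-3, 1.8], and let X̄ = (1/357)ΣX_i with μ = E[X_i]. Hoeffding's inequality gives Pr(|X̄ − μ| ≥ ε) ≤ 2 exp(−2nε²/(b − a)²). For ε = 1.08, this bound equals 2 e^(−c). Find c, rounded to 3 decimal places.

c = 2nε²/(b − a)² = 2·357·1.08² / 4.8² = 36.1463.

36.146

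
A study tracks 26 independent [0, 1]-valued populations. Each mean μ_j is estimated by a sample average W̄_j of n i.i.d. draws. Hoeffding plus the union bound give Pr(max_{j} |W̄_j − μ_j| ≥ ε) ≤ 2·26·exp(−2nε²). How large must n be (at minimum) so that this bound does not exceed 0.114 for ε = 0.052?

1133

Need 2·26·exp(−2nε²) ≤ 0.114, i.e. exp(−2nε²) ≤ 0.114/52.
So 2nε² ≥ ln(52/0.114) = 6.122801.
Hence n ≥ 6.122801/(2·0.052²) = 1132.175.
The smallest integer n is 1133.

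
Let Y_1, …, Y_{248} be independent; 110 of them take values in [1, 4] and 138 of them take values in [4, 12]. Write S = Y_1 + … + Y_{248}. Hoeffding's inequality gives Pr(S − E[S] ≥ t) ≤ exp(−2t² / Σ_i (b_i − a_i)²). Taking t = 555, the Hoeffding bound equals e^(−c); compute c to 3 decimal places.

Σ(b_i − a_i)² = 110·3² + 138·8² = 9822.
c = 2t² / 9822 = 2·555² / 9822 = 62.7214.

62.721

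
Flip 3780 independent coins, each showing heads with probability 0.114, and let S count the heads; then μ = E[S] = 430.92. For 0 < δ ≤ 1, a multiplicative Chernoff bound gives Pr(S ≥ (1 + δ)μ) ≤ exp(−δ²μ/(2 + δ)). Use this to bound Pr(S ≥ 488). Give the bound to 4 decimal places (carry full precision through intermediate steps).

0.0289

Write 488 = (1 + δ)μ, so δ = 488/430.92 − 1 = 0.1324608…
Then the exponent is δ²μ/(2 + δ) = (488 − μ)² / (μ·(2 + δ)) = 3.545604.
Bound = exp(−3.545604) = 0.02885.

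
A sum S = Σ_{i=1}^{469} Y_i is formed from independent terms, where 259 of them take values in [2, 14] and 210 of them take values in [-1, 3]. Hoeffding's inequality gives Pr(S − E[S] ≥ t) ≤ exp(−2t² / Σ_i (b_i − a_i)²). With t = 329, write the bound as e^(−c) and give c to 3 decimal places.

5.325

Σ(b_i − a_i)² = 259·12² + 210·4² = 40656.
c = 2t² / 40656 = 2·329² / 40656 = 5.3247.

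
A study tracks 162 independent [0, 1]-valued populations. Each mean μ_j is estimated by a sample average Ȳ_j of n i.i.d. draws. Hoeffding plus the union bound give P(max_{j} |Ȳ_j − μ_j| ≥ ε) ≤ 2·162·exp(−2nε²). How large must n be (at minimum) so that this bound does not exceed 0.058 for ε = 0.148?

Need 2·162·exp(−2nε²) ≤ 0.058, i.e. exp(−2nε²) ≤ 0.058/324.
So 2nε² ≥ ln(324/0.058) = 8.628056.
Hence n ≥ 8.628056/(2·0.148²) = 196.952.
The smallest integer n is 197.

197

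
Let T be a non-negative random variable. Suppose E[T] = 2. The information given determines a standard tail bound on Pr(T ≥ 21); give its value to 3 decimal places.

0.095

Only the mean of a non-negative variable is known, so Markov's inequality is the applicable tail bound.
Markov's inequality: for a non-negative random variable, Pr(T ≥ a) ≤ E[T]/a.
Here E[T] = 2 and a = 21, so the bound is 2/21 = 0.0952.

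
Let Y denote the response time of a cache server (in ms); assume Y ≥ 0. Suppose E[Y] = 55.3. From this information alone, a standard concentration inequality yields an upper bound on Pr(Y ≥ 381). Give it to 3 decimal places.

0.145

Only the mean of a non-negative variable is known, so Markov's inequality is the applicable tail bound.
Markov's inequality: for a non-negative random variable, Pr(Y ≥ a) ≤ E[Y]/a.
Here E[Y] = 55.3 and a = 381, so the bound is 55.3/381 = 0.1451.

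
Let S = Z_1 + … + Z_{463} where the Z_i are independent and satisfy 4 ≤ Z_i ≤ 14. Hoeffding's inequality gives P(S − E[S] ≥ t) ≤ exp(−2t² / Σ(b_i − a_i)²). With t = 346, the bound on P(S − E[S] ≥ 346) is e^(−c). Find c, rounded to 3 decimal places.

5.171

Σ(b_i − a_i)² = 463·(10)² = 46300.
c = 2t²/46300 = 2·346²/46300 = 5.1713.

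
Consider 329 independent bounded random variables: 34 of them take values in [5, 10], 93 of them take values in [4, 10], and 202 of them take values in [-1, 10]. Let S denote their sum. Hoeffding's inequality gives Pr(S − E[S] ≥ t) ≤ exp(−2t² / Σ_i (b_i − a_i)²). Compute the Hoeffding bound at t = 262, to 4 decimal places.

0.0083

Σ(b_i − a_i)² = 34·5² + 93·6² + 202·11² = 28640.
Exponent = 2·262² / 28640 = 4.79358.
Bound = exp(−4.79358) = 0.00828.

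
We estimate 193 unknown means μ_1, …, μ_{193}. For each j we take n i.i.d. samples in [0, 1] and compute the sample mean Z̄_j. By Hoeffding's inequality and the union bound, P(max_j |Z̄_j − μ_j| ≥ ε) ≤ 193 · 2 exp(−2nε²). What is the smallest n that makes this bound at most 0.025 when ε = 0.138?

Need 2·193·exp(−2nε²) ≤ 0.025, i.e. exp(−2nε²) ≤ 0.025/386.
So 2nε² ≥ ln(386/0.025) = 9.644717.
Hence n ≥ 9.644717/(2·0.138²) = 253.222.
The smallest integer n is 254.

254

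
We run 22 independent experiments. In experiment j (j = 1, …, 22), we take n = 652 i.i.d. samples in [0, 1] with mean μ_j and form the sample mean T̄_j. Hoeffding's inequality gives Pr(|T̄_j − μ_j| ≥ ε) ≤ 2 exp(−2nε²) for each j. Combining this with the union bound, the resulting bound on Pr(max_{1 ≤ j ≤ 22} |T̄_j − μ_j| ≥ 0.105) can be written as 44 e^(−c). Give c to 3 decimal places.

14.377

Union bound over the 22 events: Pr(max_{1 ≤ j ≤ 22} |T̄_j − μ_j| ≥ 0.105) ≤ 22·2·exp(−2nε²) = 44 exp(−2·652·0.105²).
So c = 2·652·0.105² = 14.3766.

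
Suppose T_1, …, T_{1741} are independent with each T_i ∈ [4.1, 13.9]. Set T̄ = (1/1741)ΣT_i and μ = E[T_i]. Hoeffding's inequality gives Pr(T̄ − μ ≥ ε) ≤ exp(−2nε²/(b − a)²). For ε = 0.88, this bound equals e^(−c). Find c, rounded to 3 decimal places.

28.076

c = 2nε²/(b − a)² = 2·1741·0.88² / 9.8² = 28.0764.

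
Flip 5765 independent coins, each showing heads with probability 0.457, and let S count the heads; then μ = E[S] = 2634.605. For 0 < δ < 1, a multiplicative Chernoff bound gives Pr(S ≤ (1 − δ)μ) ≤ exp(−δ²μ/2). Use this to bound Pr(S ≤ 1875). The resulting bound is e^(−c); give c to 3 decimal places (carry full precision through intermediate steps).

109.504

Write 1875 = (1 − δ)μ, so δ = 1 − 1875/2634.605 = 0.2883184…
Then the exponent is δ²μ/2 = (μ − 1875)²/(2μ) = 109.504035.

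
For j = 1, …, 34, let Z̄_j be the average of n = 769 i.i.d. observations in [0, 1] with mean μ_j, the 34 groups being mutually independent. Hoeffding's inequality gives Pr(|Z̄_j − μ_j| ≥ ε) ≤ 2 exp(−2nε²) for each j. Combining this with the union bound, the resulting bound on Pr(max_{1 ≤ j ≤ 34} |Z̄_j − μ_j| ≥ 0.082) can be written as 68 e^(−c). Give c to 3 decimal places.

Union bound over the 34 events: Pr(max_{1 ≤ j ≤ 34} |Z̄_j − μ_j| ≥ 0.082) ≤ 34·2·exp(−2nε²) = 68 exp(−2·769·0.082²).
So c = 2·769·0.082² = 10.3415.

10.342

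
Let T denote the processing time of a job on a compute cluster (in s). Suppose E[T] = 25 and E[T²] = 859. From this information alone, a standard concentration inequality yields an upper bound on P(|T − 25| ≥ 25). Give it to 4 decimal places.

0.3744

The first two moments determine the variance, so Chebyshev's inequality is the sharpest standard bound available.
Var(T) = E[T²] − (E[T])² = 859 − 625 = 234.
Chebyshev's inequality: P(|T − μ| ≥ t) ≤ Var(T)/t² = 234/625 = 0.3744.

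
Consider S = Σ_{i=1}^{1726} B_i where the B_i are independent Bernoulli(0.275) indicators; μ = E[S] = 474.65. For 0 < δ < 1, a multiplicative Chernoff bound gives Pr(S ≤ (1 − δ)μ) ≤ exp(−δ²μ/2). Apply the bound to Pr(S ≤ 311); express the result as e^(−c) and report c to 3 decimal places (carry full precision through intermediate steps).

Write 311 = (1 − δ)μ, so δ = 1 − 311/474.65 = 0.3447804…
Then the exponent is δ²μ/2 = (μ − 311)²/(2μ) = 28.211653.

28.212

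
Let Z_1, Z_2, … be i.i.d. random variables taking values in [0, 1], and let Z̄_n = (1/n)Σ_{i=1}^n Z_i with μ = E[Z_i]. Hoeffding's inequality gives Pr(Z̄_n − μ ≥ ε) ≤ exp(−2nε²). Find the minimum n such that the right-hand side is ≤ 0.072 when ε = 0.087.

174

Require exp(−2nε²) ≤ 0.072, i.e. 2nε² ≥ ln(1/0.072) = 2.631089.
So n ≥ 2.631089 / (2·0.087²) = 173.807.
The smallest integer n is 174.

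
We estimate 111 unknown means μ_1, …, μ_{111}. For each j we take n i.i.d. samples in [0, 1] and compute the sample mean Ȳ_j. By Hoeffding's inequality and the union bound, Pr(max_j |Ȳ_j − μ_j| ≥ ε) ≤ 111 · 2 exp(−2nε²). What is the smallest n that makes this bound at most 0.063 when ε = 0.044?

Need 2·111·exp(−2nε²) ≤ 0.063, i.e. exp(−2nε²) ≤ 0.063/222.
So 2nε² ≥ ln(222/0.063) = 8.167298.
Hence n ≥ 8.167298/(2·0.044²) = 2109.323.
The smallest integer n is 2110.

2110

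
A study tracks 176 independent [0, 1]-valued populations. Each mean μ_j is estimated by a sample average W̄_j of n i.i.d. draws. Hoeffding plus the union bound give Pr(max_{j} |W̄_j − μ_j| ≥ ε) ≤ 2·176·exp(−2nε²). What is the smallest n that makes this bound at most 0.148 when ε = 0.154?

164

Need 2·176·exp(−2nε²) ≤ 0.148, i.e. exp(−2nε²) ≤ 0.148/352.
So 2nε² ≥ ln(352/0.148) = 7.774174.
Hence n ≥ 7.774174/(2·0.154²) = 163.901.
The smallest integer n is 164.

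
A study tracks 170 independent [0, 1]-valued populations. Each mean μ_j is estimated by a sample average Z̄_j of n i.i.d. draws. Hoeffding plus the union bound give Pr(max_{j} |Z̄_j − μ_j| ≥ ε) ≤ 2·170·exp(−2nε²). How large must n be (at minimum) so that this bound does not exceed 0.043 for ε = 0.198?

Need 2·170·exp(−2nε²) ≤ 0.043, i.e. exp(−2nε²) ≤ 0.043/340.
So 2nε² ≥ ln(340/0.043) = 8.975501.
Hence n ≥ 8.975501/(2·0.198²) = 114.472.
The smallest integer n is 115.

115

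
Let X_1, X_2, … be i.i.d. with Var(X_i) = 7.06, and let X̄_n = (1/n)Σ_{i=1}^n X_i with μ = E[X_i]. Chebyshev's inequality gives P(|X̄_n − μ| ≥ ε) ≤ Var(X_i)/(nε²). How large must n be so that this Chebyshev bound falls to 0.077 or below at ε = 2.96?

11

Require 7.06/(n·2.96²) ≤ 0.077, i.e. n ≥ 7.06/(0.077·2.96²) = 10.465.
The smallest integer n is 11.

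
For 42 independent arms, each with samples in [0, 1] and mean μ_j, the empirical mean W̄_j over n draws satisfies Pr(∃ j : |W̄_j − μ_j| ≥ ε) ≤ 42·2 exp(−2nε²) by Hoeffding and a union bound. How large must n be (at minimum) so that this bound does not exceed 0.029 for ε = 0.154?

169

Need 2·42·exp(−2nε²) ≤ 0.029, i.e. exp(−2nε²) ≤ 0.029/84.
So 2nε² ≥ ln(84/0.029) = 7.971276.
Hence n ≥ 7.971276/(2·0.154²) = 168.057.
The smallest integer n is 169.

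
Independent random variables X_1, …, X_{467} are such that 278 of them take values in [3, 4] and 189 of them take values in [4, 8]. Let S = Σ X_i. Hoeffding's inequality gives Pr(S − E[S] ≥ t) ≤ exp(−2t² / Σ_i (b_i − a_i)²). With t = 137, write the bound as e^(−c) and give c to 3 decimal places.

Σ(b_i − a_i)² = 278·1² + 189·4² = 3302.
c = 2t² / 3302 = 2·137² / 3302 = 11.3683.

11.368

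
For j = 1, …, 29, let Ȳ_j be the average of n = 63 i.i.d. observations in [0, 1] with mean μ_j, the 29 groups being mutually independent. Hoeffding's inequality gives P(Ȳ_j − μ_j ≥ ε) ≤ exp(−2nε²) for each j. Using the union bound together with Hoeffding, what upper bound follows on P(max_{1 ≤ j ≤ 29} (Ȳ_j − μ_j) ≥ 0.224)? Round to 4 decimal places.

0.0521

Per-experiment Hoeffding bound: exp(−2·63·0.224²) = exp(−6.32218) = 0.001796.
Union bound over 29 events: 29·0.001796 = 0.05208.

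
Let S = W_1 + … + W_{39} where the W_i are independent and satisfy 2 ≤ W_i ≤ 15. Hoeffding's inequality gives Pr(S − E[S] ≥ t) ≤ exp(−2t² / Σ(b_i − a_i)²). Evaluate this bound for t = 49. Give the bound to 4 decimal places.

0.4826

Σ(b_i − a_i)² = 39·(13)² = 6591.
Exponent = 2·49²/6591 = 0.7286.
Bound = exp(−0.7286) = 0.48260.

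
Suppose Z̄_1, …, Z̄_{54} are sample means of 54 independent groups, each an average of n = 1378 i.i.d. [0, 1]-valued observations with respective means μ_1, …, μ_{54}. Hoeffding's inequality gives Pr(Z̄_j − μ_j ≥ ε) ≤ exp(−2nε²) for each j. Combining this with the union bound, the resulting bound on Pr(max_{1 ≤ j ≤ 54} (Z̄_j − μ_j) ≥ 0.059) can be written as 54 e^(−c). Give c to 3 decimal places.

9.594

Union bound over the 54 events: Pr(max_{1 ≤ j ≤ 54} (Z̄_j − μ_j) ≥ 0.059) ≤ 54·exp(−2nε²) = 54 exp(−2·1378·0.059²).
So c = 2·1378·0.059² = 9.5936.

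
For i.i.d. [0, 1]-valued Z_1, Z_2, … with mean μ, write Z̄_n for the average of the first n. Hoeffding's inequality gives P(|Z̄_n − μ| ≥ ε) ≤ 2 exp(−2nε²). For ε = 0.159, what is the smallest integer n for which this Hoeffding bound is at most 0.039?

Require 2·exp(−2nε²) ≤ 0.039, i.e. 2nε² ≥ ln(2/0.039) = 3.937341.
So n ≥ 3.937341 / (2·0.159²) = 77.872.
The smallest integer n is 78.

78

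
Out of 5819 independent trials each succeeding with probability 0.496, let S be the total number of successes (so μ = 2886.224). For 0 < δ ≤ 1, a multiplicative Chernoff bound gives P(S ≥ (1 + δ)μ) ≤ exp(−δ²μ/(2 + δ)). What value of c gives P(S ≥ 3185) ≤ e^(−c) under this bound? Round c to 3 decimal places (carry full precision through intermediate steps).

Write 3185 = (1 + δ)μ, so δ = 3185/2886.224 − 1 = 0.103518…
Then the exponent is δ²μ/(2 + δ) = (3185 − μ)² / (μ·(2 + δ)) = 14.703312.

14.703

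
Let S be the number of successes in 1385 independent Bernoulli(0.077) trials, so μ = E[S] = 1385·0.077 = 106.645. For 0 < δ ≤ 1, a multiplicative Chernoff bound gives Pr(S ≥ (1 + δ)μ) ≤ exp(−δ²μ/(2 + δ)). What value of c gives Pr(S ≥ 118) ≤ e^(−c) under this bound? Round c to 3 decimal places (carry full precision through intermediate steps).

Write 118 = (1 + δ)μ, so δ = 118/106.645 − 1 = 0.1064748…
Then the exponent is δ²μ/(2 + δ) = (118 − μ)² / (μ·(2 + δ)) = 0.573955.

0.574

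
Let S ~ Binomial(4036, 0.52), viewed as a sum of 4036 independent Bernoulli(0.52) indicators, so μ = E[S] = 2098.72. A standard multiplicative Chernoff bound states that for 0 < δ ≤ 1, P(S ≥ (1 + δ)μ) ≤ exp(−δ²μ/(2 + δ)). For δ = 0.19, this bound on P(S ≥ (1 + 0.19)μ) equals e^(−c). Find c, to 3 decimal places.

c = δ²μ/(2 + δ) = 0.19²·2098.72/(2 + 0.19) = 34.5953.

34.595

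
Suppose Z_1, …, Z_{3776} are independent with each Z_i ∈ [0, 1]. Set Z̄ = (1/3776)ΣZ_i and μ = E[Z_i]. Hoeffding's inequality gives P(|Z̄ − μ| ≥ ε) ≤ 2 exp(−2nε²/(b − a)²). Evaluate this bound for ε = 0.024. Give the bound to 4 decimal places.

0.0258

Exponent: 2nε²/(b − a)² = 2·3776·0.024² / 1² = 4.34995.
Bound = 2·exp(−4.34995) = 0.02581.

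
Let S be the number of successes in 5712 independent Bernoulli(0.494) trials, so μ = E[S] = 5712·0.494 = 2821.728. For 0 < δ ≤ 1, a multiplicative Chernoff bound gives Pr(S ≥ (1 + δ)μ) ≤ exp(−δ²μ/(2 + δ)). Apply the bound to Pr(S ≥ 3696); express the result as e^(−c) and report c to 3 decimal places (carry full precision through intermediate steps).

Write 3696 = (1 + δ)μ, so δ = 3696/2821.728 − 1 = 0.3098357…
Then the exponent is δ²μ/(2 + δ) = (3696 − μ)² / (μ·(2 + δ)) = 117.272695.

117.273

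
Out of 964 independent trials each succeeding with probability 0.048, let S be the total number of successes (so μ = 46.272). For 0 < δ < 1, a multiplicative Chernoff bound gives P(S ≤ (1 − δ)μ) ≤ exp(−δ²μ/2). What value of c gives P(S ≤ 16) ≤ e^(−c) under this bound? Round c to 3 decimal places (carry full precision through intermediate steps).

9.902

Write 16 = (1 − δ)μ, so δ = 1 − 16/46.272 = 0.6542185…
Then the exponent is δ²μ/2 = (μ − 16)²/(2μ) = 9.902252.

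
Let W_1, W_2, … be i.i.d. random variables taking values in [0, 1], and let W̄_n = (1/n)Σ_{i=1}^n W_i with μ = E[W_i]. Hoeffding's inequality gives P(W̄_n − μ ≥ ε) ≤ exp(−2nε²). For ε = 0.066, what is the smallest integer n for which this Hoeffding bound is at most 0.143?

224

Require exp(−2nε²) ≤ 0.143, i.e. 2nε² ≥ ln(1/0.143) = 1.944911.
So n ≥ 1.944911 / (2·0.066²) = 223.245.
The smallest integer n is 224.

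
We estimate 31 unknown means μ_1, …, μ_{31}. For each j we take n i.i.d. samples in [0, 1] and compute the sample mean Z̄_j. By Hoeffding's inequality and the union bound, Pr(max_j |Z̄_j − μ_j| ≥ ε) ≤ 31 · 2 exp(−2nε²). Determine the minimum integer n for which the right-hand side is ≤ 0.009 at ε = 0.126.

Need 2·31·exp(−2nε²) ≤ 0.009, i.e. exp(−2nε²) ≤ 0.009/62.
So 2nε² ≥ ln(62/0.009) = 8.837665.
Hence n ≥ 8.837665/(2·0.126²) = 278.334.
The smallest integer n is 279.

279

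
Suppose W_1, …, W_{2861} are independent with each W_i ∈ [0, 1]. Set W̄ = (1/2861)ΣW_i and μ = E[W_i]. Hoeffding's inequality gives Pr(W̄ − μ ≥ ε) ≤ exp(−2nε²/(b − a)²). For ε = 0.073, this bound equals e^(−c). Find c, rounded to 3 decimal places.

30.493

c = 2nε²/(b − a)² = 2·2861·0.073² / 1² = 30.4925.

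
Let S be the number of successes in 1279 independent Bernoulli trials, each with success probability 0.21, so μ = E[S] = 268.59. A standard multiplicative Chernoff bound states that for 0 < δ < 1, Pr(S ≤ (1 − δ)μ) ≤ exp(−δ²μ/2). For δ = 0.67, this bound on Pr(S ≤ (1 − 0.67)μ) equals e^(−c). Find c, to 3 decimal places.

60.285

c = δ²μ/2 = 0.67²·268.59/2 = 60.2850.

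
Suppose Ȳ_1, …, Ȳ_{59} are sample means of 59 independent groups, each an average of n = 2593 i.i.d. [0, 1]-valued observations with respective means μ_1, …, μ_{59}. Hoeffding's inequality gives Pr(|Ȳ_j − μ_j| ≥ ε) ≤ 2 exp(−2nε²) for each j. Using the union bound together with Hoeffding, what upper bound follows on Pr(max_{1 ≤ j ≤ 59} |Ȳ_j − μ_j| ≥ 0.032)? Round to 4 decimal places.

0.5829

Per-experiment Hoeffding bound: 2·exp(−2·2593·0.032²) = 2·exp(−5.31046) = 0.0098793.
Union bound over 59 events: 59·0.0098793 = 0.58288.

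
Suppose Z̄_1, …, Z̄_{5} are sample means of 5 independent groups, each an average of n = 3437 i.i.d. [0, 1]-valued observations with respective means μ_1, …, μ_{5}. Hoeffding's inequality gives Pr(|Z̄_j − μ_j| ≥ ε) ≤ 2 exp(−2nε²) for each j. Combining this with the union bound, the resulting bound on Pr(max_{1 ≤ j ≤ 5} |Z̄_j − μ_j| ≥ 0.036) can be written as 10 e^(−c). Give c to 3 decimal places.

Union bound over the 5 events: Pr(max_{1 ≤ j ≤ 5} |Z̄_j − μ_j| ≥ 0.036) ≤ 5·2·exp(−2nε²) = 10 exp(−2·3437·0.036²).
So c = 2·3437·0.036² = 8.9087.

8.909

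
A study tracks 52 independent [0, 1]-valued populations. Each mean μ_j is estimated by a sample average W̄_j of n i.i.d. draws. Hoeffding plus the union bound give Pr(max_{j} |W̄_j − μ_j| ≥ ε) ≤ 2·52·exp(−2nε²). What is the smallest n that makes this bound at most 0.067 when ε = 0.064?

897

Need 2·52·exp(−2nε²) ≤ 0.067, i.e. exp(−2nε²) ≤ 0.067/104.
So 2nε² ≥ ln(104/0.067) = 7.347454.
Hence n ≥ 7.347454/(2·0.064²) = 896.906.
The smallest integer n is 897.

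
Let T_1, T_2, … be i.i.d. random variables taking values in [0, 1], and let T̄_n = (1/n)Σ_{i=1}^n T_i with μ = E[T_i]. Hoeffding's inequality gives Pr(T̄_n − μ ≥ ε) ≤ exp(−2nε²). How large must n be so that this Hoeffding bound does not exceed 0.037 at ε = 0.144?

80

Require exp(−2nε²) ≤ 0.037, i.e. 2nε² ≥ ln(1/0.037) = 3.296837.
So n ≥ 3.296837 / (2·0.144²) = 79.495.
The smallest integer n is 80.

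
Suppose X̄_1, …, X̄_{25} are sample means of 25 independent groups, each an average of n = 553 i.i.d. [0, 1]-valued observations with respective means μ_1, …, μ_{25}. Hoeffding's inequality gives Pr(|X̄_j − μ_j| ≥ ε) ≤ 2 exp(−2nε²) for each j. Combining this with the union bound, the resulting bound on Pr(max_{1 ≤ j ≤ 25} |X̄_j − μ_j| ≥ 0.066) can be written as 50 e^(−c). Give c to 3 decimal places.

4.818

Union bound over the 25 events: Pr(max_{1 ≤ j ≤ 25} |X̄_j − μ_j| ≥ 0.066) ≤ 25·2·exp(−2nε²) = 50 exp(−2·553·0.066²).
So c = 2·553·0.066² = 4.8177.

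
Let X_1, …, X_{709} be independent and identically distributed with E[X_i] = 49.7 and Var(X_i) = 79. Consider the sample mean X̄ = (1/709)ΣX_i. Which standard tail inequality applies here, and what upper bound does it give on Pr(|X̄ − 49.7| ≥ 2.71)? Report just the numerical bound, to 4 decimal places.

0.0152

With mean and variance of each term known, Chebyshev's inequality bounds the deviation of the sum (or sample mean).
Var(X̄) = Var(X_i)/n = 79/709 = 0.11142.
Chebyshev: Pr(|X̄ − 49.7| ≥ 2.71) ≤ Var(X̄)/(2.71)² = 79/(709·2.71²) = 0.0152.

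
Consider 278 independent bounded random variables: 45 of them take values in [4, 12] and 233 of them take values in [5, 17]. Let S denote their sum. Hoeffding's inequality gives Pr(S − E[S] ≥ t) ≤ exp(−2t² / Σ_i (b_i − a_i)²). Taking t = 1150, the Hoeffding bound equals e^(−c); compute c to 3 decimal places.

72.601

Σ(b_i − a_i)² = 45·8² + 233·12² = 36432.
c = 2t² / 36432 = 2·1150² / 36432 = 72.6010.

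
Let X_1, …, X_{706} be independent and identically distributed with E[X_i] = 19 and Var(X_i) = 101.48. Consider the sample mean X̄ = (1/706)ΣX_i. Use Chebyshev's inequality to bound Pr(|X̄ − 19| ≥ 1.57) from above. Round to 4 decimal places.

0.0583

Var(X̄) = Var(X_i)/n = 101.48/706 = 0.14374.
Chebyshev: Pr(|X̄ − 19| ≥ 1.57) ≤ Var(X̄)/(1.57)² = 101.48/(706·1.57²) = 0.0583.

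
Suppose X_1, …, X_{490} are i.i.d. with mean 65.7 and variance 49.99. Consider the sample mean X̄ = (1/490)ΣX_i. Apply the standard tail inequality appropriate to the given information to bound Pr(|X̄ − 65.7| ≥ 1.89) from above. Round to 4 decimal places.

0.0286

With mean and variance of each term known, Chebyshev's inequality bounds the deviation of the sum (or sample mean).
Var(X̄) = Var(X_i)/n = 49.99/490 = 0.10202.
Chebyshev: Pr(|X̄ − 65.7| ≥ 1.89) ≤ Var(X̄)/(1.89)² = 49.99/(490·1.89²) = 0.0286.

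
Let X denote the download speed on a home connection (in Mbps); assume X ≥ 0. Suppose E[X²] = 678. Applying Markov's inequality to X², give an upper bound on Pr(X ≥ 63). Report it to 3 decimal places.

0.171

Since X ≥ 0, the event {X ≥ 63} is the same as {X² ≥ 3969}.
Markov's inequality applied to X² gives Pr(X² ≥ 3969) ≤ E[X²]/3969 = 678/3969 = 0.1708.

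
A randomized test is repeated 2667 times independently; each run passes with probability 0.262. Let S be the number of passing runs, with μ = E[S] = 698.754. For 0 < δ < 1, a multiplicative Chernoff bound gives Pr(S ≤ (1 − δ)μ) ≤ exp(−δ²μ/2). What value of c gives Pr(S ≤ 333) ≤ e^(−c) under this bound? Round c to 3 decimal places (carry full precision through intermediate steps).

95.725

Write 333 = (1 − δ)μ, so δ = 1 − 333/698.754 = 0.5234374…
Then the exponent is δ²μ/2 = (μ − 333)²/(2μ) = 95.724667.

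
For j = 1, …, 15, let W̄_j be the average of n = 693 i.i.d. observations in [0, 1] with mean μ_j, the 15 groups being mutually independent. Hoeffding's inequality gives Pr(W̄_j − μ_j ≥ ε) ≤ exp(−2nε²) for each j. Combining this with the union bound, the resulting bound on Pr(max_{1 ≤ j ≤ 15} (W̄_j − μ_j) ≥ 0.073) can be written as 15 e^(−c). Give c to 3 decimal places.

Union bound over the 15 events: Pr(max_{1 ≤ j ≤ 15} (W̄_j − μ_j) ≥ 0.073) ≤ 15·exp(−2nε²) = 15 exp(−2·693·0.073²).
So c = 2·693·0.073² = 7.3860.

7.386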